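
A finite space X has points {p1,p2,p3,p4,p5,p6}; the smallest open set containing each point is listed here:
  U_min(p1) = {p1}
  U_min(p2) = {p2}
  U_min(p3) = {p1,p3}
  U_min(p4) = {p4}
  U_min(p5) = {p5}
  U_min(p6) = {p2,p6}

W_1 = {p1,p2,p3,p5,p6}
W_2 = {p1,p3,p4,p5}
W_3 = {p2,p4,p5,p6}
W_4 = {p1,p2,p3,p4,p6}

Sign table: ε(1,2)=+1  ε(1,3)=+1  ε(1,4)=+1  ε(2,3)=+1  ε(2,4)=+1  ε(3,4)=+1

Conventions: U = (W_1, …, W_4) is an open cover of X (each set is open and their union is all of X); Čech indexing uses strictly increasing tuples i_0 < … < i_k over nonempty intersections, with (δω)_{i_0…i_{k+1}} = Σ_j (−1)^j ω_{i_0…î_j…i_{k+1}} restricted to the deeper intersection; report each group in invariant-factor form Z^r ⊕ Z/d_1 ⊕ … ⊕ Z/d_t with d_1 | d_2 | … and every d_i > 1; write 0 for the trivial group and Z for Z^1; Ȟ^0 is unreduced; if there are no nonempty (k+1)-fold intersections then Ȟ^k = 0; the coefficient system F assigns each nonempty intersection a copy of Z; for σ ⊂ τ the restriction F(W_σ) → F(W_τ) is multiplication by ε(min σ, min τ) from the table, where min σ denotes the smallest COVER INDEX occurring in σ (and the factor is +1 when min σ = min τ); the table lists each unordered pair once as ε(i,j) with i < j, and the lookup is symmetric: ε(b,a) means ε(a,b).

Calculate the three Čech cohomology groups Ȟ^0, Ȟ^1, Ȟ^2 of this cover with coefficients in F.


Ȟ^0 = Z, Ȟ^1 = 0 and Ȟ^2 = Z

nerve of the cover:
  W12={p1,p3,p5} W13={p2,p5,p6} W14={p1,p2,p3,p6} W23={p4,p5} W24={p1,p3,p4} W34={p2,p4,p6}
  W123={p5} W124={p1,p3} W134={p2,p6} W234={p4}
C dims 4,6,4; δ0: rk 3, SNF 1^3; δ1: rk 3, SNF 1^3
Ȟ^0 = (4 − 3) − 0 = 1, so Ȟ^0 ≅ Z
Ȟ^1 = (6 − 3) − 3 = 0, so Ȟ^1 ≅ 0
Ȟ^2 = (4 − 0) − 3 = 1, so Ȟ^2 ≅ Z


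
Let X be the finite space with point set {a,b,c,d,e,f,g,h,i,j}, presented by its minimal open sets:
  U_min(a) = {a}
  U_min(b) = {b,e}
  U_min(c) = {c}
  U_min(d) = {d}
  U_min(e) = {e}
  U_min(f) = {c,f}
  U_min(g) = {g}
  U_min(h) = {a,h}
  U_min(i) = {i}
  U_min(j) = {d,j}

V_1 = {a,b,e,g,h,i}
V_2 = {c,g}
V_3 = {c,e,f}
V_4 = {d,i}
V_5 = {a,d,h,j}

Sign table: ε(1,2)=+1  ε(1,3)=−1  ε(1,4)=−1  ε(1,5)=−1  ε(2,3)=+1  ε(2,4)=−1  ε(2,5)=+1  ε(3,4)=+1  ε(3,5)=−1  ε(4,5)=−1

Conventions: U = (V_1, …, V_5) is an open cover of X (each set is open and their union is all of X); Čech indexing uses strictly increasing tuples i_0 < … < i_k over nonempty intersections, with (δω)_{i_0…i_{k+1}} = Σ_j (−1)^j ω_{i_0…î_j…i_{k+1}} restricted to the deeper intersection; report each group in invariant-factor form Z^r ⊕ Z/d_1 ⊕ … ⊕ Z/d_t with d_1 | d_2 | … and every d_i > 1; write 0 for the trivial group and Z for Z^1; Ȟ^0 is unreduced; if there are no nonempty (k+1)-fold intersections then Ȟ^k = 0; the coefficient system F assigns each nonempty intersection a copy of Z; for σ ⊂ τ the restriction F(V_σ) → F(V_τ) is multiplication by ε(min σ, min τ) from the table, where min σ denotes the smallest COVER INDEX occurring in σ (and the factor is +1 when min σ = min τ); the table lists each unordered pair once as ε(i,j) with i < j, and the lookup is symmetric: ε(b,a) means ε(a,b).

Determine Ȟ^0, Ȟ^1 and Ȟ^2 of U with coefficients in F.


Ȟ^0 = 0, Ȟ^1 = Z ⊕ Z/2 and Ȟ^2 = 0

nerve simplices:
  V12={g} V13={e} V14={i} V15={a,h} V23={c} V45={d}
C dims 5,6; δ0: rk 5, SNF 1^4·2
degree 0: 5−5−0 = 0 → Ȟ^0 ≅ 0
degree 1: 6−0−5 = 1 plus torsion [2] → Ȟ^1 ≅ Z ⊕ Z/2
degree 2: 0−0−0 = 0 → Ȟ^2 ≅ 0


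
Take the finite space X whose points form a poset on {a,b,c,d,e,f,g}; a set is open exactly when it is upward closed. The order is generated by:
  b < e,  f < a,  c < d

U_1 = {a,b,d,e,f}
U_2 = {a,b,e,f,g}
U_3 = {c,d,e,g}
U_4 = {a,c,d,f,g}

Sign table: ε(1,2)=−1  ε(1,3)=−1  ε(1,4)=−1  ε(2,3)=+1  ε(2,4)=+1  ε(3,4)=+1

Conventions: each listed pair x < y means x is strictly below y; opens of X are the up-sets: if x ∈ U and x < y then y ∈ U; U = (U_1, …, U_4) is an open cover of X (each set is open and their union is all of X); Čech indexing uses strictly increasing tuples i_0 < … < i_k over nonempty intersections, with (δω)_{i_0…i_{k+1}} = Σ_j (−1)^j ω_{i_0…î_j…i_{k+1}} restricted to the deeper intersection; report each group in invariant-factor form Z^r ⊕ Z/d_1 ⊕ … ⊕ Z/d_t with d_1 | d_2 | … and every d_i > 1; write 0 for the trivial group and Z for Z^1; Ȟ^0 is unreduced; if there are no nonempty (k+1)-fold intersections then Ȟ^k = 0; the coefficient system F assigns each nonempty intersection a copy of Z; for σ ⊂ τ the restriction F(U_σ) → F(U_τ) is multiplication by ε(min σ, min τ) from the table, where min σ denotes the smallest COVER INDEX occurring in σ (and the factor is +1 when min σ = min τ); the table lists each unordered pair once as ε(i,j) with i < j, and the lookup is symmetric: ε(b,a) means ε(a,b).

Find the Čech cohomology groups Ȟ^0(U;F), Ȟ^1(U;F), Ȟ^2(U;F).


Ȟ^0(U;F) ≅ Z; Ȟ^1(U;F) ≅ 0; Ȟ^2(U;F) ≅ Z

nonempty overlaps:
  U12={a,b,e,f} U13={d,e} U14={a,d,f} U23={e,g} U24={a,f,g} U34={c,d,g}
  U123={e} U124={a,f} U134={d} U234={g}
C dims 4,6,4; δ0: rk 3, SNF 1^3; δ1: rk 3, SNF 1^3
degree 0: 4−3−0 = 1 → Ȟ^0 ≅ Z
degree 1: 6−3−3 = 0 → Ȟ^1 ≅ 0
degree 2: 4−0−3 = 1 → Ȟ^2 ≅ Z


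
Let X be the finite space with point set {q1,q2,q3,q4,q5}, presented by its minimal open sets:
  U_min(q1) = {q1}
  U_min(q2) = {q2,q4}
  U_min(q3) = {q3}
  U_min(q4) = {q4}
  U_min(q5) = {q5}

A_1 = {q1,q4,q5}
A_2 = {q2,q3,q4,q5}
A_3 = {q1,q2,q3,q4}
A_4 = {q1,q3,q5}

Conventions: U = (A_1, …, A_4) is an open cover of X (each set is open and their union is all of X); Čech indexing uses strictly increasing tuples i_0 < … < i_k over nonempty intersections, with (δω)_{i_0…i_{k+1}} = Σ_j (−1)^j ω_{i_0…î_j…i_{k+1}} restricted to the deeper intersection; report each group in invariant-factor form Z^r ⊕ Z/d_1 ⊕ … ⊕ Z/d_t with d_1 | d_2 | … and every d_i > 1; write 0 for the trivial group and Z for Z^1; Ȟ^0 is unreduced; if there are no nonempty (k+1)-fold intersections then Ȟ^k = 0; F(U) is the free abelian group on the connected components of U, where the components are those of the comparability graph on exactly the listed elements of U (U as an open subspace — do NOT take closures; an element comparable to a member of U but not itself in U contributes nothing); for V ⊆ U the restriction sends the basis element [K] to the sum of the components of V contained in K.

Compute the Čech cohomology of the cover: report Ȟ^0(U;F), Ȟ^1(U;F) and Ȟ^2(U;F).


Ȟ^0 = Z^4, Ȟ^1 = 0 and Ȟ^2 = 0

nonempty intersections:
  A12={q4,q5} A13={q1,q4} A14={q1,q5} A23={q2,q3,q4} A24={q3,q5} A34={q1,q3}
  A123={q4} A124={q5} A134={q1} A234={q3}
components per intersection:
  A1: {q1} {q4} {q5}
  A2: {q2,q4} {q3} {q5}
  A3: {q1} {q2,q4} {q3}
  A4: {q1} {q3} {q5}
  A12: {q4} {q5}
  A13: {q1} {q4}
  A14: {q1} {q5}
  A23: {q2,q4} {q3}
  A24: {q3} {q5}
  A34: {q1} {q3}
  A123: {q4}
  A124: {q5}
  A134: {q1}
  A234: {q3}
C dims 12,12,4; δ0: rk 8, SNF 1^8; δ1: rk 4, SNF 1^4
Ȟ^0: (12−8)−0=4 ⇒ Z^4
Ȟ^1: (12−4)−8=0 ⇒ 0
Ȟ^2: (4−0)−4=0 ⇒ 0


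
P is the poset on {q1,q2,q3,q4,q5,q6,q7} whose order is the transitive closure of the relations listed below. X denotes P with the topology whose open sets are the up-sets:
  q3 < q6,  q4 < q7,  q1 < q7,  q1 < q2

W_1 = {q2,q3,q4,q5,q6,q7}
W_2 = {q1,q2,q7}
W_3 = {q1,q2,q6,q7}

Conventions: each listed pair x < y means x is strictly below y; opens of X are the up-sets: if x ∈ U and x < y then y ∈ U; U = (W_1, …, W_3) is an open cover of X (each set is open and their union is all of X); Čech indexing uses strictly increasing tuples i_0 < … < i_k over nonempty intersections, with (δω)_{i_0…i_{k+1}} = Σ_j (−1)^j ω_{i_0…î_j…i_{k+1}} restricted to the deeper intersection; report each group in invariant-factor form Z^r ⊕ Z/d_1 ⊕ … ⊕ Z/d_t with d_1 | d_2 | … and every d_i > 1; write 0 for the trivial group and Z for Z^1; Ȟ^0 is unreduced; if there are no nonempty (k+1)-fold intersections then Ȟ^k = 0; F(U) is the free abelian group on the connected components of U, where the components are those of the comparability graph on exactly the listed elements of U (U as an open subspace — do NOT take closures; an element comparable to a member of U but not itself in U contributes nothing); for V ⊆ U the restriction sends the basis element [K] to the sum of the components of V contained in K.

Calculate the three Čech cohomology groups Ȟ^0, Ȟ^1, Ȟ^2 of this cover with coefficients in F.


cover nerve:
  W12={q2,q7} W13={q2,q6,q7} W23={q1,q2,q7}
  W123={q2,q7}
components per intersection:
  W1: {q2} {q3,q6} {q4,q7} {q5}
  W2: {q1,q2,q7}
  W3: {q1,q2,q7} {q6}
  W12: {q2} {q7}
  W13: {q2} {q6} {q7}
  W23: {q1,q2,q7}
  W123: {q2} {q7}
C dims 7,6,2; δ0: rk 4, SNF 1^4; δ1: rk 2, SNF 1^2
Ȟ^0: (7−4)−0=3 ⇒ Z^3
Ȟ^1: (6−2)−4=0 ⇒ 0
Ȟ^2: (2−0)−2=0 ⇒ 0

Ȟ^0 = Z^3; Ȟ^1 = 0; Ȟ^2 = 0


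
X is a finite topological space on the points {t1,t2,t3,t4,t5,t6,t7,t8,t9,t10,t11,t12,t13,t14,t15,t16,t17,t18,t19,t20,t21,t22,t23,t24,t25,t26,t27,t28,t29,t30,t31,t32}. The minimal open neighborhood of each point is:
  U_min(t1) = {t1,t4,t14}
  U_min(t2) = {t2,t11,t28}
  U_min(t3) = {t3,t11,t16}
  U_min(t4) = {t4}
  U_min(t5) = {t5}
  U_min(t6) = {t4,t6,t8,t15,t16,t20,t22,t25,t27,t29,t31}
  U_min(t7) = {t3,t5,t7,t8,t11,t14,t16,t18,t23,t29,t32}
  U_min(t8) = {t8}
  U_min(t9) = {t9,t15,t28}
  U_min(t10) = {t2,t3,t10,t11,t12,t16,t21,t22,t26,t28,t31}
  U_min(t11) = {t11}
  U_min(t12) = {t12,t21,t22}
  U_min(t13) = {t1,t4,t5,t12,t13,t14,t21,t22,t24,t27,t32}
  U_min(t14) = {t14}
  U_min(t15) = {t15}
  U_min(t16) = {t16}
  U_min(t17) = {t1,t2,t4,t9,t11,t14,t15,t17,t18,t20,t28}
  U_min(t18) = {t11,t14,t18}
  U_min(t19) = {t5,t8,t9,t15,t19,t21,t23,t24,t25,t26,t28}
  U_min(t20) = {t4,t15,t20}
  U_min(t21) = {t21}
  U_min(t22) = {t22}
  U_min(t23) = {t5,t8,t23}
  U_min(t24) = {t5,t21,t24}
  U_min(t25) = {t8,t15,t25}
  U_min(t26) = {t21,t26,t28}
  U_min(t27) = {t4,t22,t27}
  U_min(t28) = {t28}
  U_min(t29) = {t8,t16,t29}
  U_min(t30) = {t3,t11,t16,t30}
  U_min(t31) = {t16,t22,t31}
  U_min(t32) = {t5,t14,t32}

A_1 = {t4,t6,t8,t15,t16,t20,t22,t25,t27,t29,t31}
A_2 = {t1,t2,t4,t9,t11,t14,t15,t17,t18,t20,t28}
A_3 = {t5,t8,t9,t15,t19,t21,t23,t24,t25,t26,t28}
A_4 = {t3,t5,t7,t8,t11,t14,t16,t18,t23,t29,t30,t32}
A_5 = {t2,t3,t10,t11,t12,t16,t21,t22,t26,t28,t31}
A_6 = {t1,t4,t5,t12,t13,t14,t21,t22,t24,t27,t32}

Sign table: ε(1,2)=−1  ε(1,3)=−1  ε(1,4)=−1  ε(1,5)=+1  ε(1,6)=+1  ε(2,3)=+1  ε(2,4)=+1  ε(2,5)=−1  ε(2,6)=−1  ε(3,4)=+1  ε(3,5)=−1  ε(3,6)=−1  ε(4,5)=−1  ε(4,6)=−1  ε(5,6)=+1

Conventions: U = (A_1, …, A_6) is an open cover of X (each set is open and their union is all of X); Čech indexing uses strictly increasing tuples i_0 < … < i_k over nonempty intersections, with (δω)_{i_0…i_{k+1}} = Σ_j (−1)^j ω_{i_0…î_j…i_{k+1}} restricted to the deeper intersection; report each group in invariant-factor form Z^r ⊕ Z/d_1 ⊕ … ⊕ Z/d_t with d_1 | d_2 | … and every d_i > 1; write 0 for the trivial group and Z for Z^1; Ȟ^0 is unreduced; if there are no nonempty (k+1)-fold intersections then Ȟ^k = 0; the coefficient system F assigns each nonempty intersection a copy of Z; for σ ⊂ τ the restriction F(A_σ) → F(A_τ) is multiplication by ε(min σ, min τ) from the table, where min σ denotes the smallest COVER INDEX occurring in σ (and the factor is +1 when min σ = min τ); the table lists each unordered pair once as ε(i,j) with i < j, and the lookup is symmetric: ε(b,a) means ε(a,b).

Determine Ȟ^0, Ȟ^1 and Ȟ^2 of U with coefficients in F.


Ȟ^0(U;F) ≅ Z; Ȟ^1(U;F) ≅ 0; Ȟ^2(U;F) ≅ Z/2

cover nerve:
  A12={t4,t15,t20} A13={t8,t15,t25} A14={t8,t16,t29} A15={t16,t22,t31} A16={t4,t22,t27} A23={t9,t15,t28} A24={t11,t14,t18} A25={t2,t11,t28} A26={t1,t4,t14} A34={t5,t8,t23} A35={t21,t26,t28} A36={t5,t21,t24} A45={t3,t11,t16} A46={t5,t14,t32} A56={t12,t21,t22}
  A123={t15} A126={t4} A134={t8} A145={t16} A156={t22} A235={t28} A245={t11} A246={t14} A346={t5} A356={t21}
C dims 6,15,10; δ0: rk 5, SNF 1^5; δ1: rk 10, SNF 1^9·2
Ȟ^0: (6−5)−0=1 ⇒ Z
Ȟ^1: (15−10)−5=0 ⇒ 0
Ȟ^2: (10−0)−10=0 plus torsion [2] ⇒ Z/2


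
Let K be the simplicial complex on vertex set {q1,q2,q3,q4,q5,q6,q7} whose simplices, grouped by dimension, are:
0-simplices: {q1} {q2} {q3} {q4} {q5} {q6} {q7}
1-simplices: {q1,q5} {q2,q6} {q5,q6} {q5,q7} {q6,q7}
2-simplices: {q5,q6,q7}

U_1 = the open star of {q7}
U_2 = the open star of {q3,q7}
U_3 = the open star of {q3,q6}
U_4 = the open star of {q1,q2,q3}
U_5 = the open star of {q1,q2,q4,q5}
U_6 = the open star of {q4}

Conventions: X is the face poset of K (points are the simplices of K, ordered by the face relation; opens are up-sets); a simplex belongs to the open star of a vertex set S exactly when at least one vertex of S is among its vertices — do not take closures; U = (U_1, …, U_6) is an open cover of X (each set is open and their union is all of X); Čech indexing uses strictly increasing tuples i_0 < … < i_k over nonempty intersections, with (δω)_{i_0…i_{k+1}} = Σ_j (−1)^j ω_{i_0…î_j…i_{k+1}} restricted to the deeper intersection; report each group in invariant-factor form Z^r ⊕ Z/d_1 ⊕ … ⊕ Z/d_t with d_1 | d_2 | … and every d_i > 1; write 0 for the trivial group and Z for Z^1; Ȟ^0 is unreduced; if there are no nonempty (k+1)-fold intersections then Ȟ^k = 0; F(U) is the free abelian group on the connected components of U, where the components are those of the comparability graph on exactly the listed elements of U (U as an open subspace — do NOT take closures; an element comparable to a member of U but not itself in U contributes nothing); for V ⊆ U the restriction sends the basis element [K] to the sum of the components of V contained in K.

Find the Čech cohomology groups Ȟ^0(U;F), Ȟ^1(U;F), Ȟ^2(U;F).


nerve simplices:
  U1={{q7},{q5,q7},{q6,q7},{q5,q6,q7}} U2={{q3},{q7},{q5,q7},{q6,q7},{q5,q6,q7}} U3={{q3},{q6},{q2,q6},{q5,q6},{q6,q7},{q5,q6,q7}} U4={{q1},{q2},{q3},{q1,q5},{q2,q6}} U5={{q1},{q2},{q4},{q5},{q1,q5},{q2,q6},{q5,q6},{q5,q7},{q5,q6,q7}} U6={{q4}}
  U12={{q7},{q5,q7},{q6,q7},{q5,q6,q7}} U13={{q6,q7},{q5,q6,q7}} U15={{q5,q7},{q5,q6,q7}} U23={{q3},{q6,q7},{q5,q6,q7}} U24={{q3}} U25={{q5,q7},{q5,q6,q7}} U34={{q3},{q2,q6}} U35={{q2,q6},{q5,q6},{q5,q6,q7}} U45={{q1},{q2},{q1,q5},{q2,q6}} U56={{q4}}
  U123={{q6,q7},{q5,q6,q7}} U125={{q5,q7},{q5,q6,q7}} U135={{q5,q6,q7}} U234={{q3}} U235={{q5,q6,q7}} U345={{q2,q6}}
  U1235={{q5,q6,q7}}
components per intersection:
  U1: {{q7},{q5,q7},{q6,q7},{q5,q6,q7}}
  U2: {{q3}} {{q7},{q5,q7},{q6,q7},{q5,q6,q7}}
  U3: {{q3}} {{q6},{q2,q6},{q5,q6},{q6,q7},{q5,q6,q7}}
  U4: {{q1},{q1,q5}} {{q2},{q2,q6}} {{q3}}
  U5: {{q1},{q5},{q1,q5},{q5,q6},{q5,q7},{q5,q6,q7}} {{q2},{q2,q6}} {{q4}}
  U6: {{q4}}
  U12: {{q7},{q5,q7},{q6,q7},{q5,q6,q7}}
  U13: {{q6,q7},{q5,q6,q7}}
  U15: {{q5,q7},{q5,q6,q7}}
  U23: {{q3}} {{q6,q7},{q5,q6,q7}}
  U24: {{q3}}
  U25: {{q5,q7},{q5,q6,q7}}
  U34: {{q3}} {{q2,q6}}
  U35: {{q2,q6}} {{q5,q6},{q5,q6,q7}}
  U45: {{q1},{q1,q5}} {{q2},{q2,q6}}
  U56: {{q4}}
  U123: {{q6,q7},{q5,q6,q7}}
  U125: {{q5,q7},{q5,q6,q7}}
  U135: {{q5,q6,q7}}
  U234: {{q3}}
  U235: {{q5,q6,q7}}
  U345: {{q2,q6}}
  U1235: {{q5,q6,q7}}
C dims 12,14,6,1; δ0: rk 9, SNF 1^9; δ1: rk 5, SNF 1^5; δ2: rk 1, SNF 1^1
degree 0: 12−9−0 = 3 → Ȟ^0 ≅ Z^3
degree 1: 14−5−9 = 0 → Ȟ^1 ≅ 0
degree 2: 6−1−5 = 0 → Ȟ^2 ≅ 0

Ȟ^0 ≅ Z^3, Ȟ^1 ≅ 0 and Ȟ^2 ≅ 0


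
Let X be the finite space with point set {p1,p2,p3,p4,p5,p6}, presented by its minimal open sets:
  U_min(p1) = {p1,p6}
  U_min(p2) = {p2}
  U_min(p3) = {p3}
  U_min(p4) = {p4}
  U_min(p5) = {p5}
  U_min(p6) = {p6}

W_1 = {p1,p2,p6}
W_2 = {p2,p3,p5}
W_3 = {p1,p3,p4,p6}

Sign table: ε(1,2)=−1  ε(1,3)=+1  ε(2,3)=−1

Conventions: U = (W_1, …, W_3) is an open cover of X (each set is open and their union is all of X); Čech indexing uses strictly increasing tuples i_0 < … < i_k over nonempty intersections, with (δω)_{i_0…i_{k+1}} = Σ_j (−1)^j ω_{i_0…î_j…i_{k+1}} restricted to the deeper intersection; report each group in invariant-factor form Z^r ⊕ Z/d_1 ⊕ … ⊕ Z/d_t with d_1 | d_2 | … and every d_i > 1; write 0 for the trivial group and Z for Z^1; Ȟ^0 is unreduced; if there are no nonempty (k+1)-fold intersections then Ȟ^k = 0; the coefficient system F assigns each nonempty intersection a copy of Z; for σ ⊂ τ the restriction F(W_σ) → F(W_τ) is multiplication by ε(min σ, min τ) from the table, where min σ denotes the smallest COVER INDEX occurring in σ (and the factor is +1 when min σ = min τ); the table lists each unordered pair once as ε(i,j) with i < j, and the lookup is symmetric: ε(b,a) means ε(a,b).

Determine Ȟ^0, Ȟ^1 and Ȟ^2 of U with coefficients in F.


Ȟ^0(U;F) ≅ Z, Ȟ^1(U;F) ≅ Z, Ȟ^2(U;F) ≅ 0

nerve of the cover:
  W12={p2} W13={p1,p6} W23={p3}
C dims 3,3; δ0: rk 2, SNF 1^2
Ȟ^0 = (3 − 2) − 0 = 1, so Ȟ^0 ≅ Z
Ȟ^1 = (3 − 0) − 2 = 1, so Ȟ^1 ≅ Z
Ȟ^2 = (0 − 0) − 0 = 0, so Ȟ^2 ≅ 0


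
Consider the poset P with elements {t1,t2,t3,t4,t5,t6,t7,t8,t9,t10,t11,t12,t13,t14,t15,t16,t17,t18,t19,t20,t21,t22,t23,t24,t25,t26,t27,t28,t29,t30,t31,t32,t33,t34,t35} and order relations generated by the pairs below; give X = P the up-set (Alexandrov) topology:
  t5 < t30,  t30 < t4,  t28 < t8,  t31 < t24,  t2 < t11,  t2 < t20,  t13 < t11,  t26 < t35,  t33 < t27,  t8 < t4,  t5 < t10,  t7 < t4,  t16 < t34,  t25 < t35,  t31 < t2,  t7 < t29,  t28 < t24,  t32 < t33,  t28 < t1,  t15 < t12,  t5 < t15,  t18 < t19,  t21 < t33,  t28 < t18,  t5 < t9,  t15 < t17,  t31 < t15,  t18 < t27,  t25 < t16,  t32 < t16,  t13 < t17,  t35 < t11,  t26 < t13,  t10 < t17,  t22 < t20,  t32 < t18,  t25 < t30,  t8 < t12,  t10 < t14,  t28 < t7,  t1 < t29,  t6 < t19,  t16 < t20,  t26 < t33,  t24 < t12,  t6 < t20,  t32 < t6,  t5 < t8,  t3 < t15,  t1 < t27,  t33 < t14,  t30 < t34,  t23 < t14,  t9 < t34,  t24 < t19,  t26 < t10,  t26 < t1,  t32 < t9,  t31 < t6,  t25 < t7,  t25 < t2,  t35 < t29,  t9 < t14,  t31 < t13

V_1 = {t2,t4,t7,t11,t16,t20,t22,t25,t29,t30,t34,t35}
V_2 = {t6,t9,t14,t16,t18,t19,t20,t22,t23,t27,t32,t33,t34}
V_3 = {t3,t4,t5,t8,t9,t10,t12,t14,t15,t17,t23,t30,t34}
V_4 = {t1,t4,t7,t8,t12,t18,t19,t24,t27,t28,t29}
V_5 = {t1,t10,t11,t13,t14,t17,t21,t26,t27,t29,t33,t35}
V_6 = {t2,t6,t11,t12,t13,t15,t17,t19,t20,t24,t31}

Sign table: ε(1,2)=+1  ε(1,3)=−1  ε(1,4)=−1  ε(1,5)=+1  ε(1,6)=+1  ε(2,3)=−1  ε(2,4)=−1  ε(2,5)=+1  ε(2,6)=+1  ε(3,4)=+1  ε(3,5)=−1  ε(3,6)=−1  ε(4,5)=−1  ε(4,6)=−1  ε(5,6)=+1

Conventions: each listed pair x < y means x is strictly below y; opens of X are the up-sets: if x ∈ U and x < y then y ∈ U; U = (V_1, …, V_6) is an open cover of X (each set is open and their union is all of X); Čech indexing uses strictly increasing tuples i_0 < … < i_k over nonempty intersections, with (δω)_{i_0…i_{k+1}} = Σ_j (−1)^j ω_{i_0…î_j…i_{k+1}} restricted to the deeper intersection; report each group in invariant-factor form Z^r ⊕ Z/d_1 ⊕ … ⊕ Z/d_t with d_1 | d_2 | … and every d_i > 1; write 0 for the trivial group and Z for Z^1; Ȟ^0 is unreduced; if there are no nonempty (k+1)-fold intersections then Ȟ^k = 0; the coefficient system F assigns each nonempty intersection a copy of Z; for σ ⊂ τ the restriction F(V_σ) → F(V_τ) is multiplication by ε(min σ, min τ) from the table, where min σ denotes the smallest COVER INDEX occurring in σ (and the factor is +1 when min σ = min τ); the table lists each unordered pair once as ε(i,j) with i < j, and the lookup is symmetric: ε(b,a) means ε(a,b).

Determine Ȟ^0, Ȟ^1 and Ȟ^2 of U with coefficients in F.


Ȟ^0(U;F) ≅ Z, Ȟ^1(U;F) ≅ 0 and Ȟ^2(U;F) ≅ Z/2

intersection data:
  V12={t16,t20,t22,t34} V13={t4,t30,t34} V14={t4,t7,t29} V15={t11,t29,t35} V16={t2,t11,t20} V23={t9,t14,t23,t34} V24={t18,t19,t27} V25={t14,t27,t33} V26={t6,t19,t20} V34={t4,t8,t12} V35={t10,t14,t17} V36={t12,t15,t17} V45={t1,t27,t29} V46={t12,t19,t24} V56={t11,t13,t17}
  V123={t34} V126={t20} V134={t4} V145={t29} V156={t11} V235={t14} V245={t27} V246={t19} V346={t12} V356={t17}
C dims 6,15,10; δ0: rk 5, SNF 1^5; δ1: rk 10, SNF 1^9·2
Ȟ^0 = (6 − 5) − 0 = 1, so Ȟ^0 ≅ Z
Ȟ^1 = (15 − 10) − 5 = 0, so Ȟ^1 ≅ 0
Ȟ^2 = (10 − 0) − 10 = 0 plus torsion [2], so Ȟ^2 ≅ Z/2


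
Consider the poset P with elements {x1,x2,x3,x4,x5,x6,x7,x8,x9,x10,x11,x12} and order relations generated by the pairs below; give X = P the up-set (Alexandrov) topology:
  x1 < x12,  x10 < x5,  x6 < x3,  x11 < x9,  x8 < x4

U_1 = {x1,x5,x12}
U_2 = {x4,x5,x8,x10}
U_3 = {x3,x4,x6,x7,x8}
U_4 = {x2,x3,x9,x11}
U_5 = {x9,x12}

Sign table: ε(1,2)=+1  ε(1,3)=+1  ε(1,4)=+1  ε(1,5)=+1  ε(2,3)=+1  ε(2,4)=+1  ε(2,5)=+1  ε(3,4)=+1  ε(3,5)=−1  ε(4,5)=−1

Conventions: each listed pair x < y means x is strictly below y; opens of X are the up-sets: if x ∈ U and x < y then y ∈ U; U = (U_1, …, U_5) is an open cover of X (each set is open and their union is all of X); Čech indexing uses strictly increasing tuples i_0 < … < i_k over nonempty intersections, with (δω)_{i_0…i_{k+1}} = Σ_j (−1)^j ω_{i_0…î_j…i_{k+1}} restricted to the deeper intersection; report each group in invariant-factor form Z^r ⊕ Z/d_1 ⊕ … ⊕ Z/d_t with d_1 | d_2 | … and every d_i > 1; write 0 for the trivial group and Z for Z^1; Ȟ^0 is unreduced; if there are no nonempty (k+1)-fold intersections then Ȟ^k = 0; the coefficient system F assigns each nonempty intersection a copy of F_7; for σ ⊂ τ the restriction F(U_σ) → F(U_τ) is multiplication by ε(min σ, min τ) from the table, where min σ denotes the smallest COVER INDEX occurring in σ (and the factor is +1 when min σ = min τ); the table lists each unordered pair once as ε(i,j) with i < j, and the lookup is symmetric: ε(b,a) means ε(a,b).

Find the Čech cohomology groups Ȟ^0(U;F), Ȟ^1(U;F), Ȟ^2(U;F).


cover nerve:
  U12={x5} U15={x12} U23={x4,x8} U34={x3} U45={x9}
C dims 5,5; δ0: rk_F7 5
Ȟ^0: (5−5)−0=0 ⇒ 0
Ȟ^1: (5−0)−5=0 ⇒ 0
Ȟ^2: (0−0)−0=0 ⇒ 0

Ȟ^0 ≅ 0,  Ȟ^1 ≅ 0,  Ȟ^2 ≅ 0


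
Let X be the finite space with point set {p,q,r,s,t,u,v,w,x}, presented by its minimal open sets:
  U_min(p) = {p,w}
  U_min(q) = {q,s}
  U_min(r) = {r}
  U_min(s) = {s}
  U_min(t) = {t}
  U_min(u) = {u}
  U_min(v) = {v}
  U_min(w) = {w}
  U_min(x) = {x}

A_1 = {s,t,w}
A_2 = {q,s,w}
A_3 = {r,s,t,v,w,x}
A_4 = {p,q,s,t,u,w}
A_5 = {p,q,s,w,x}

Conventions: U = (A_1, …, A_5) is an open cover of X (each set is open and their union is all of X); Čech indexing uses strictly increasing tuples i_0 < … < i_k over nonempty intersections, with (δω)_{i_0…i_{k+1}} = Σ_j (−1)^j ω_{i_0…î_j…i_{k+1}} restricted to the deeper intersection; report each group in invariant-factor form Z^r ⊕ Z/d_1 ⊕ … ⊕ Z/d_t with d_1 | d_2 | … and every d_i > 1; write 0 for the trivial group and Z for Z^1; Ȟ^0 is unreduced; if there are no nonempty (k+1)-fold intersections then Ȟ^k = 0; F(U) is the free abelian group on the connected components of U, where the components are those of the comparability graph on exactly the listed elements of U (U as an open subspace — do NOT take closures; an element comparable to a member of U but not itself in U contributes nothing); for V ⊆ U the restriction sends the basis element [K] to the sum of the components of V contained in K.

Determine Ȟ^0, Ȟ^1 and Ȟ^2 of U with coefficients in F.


nonempty intersections:
  A12={s,w} A13={s,t,w} A14={s,t,w} A15={s,w} A23={s,w} A24={q,s,w} A25={q,s,w} A34={s,t,w} A35={s,w,x} A45={p,q,s,w}
  A123={s,w} A124={s,w} A125={s,w} A134={s,t,w} A135={s,w} A145={s,w} A234={s,w} A235={s,w} A245={q,s,w} A345={s,w}
  A1234={s,w} A1235={s,w} A1245={s,w} A1345={s,w} A2345={s,w}
  A12345={s,w}
components per intersection:
  A1: {s} {t} {w}
  A2: {q,s} {w}
  A3: {r} {s} {t} {v} {w} {x}
  A4: {p,w} {q,s} {t} {u}
  A5: {p,w} {q,s} {x}
  A12: {s} {w}
  A13: {s} {t} {w}
  A14: {s} {t} {w}
  A15: {s} {w}
  A23: {s} {w}
  A24: {q,s} {w}
  A25: {q,s} {w}
  A34: {s} {t} {w}
  A35: {s} {w} {x}
  A45: {p,w} {q,s}
  A123: {s} {w}
  A124: {s} {w}
  A125: {s} {w}
  A134: {s} {t} {w}
  A135: {s} {w}
  A145: {s} {w}
  A234: {s} {w}
  A235: {s} {w}
  A245: {q,s} {w}
  A345: {s} {w}
  A1234: {s} {w}
  A1235: {s} {w}
  A1245: {s} {w}
  A1345: {s} {w}
  A2345: {s} {w}
  A12345: {s} {w}
C dims 18,24,21,10; δ0: rk 11, SNF 1^11; δ1: rk 13, SNF 1^13; δ2: rk 8, SNF 1^8
Ȟ^0: (18−11)−0=7 ⇒ Z^7
Ȟ^1: (24−13)−11=0 ⇒ 0
Ȟ^2: (21−8)−13=0 ⇒ 0

Ȟ^0 = Z^7, Ȟ^1 = 0, Ȟ^2 = 0


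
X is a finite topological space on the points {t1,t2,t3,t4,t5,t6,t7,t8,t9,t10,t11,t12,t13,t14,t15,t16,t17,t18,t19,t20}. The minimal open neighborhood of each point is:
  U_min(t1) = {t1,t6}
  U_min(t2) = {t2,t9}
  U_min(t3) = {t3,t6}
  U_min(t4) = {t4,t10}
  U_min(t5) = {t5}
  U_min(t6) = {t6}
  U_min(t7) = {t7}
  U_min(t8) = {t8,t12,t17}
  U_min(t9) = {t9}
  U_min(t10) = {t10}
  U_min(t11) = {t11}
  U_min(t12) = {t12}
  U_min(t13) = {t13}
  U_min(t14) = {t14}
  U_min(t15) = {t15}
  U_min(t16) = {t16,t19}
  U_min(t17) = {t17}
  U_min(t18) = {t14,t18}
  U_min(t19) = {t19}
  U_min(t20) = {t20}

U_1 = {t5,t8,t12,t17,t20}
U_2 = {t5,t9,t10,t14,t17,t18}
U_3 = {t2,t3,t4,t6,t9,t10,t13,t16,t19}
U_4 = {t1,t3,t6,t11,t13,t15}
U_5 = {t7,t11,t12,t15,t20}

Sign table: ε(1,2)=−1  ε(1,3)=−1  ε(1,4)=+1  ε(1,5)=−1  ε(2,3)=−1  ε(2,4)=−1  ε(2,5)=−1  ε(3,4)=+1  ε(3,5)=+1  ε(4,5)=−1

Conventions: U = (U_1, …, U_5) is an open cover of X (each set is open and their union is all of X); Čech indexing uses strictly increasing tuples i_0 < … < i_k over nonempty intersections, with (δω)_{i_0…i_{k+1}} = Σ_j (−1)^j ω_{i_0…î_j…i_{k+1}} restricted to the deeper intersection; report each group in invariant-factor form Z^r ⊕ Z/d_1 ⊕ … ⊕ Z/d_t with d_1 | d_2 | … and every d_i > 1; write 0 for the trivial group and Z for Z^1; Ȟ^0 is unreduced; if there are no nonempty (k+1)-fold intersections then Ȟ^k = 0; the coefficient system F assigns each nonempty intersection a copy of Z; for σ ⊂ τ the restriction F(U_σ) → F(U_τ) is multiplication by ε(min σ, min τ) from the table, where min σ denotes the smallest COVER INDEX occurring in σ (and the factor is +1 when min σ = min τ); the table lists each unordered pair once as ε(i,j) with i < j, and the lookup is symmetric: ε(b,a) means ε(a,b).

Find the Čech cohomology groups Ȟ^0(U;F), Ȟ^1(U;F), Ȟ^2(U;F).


nonempty overlaps:
  U12={t5,t17} U15={t12,t20} U23={t9,t10} U34={t3,t6,t13} U45={t11,t15}
C dims 5,5; δ0: rk 4, SNF 1^4
degree 0: 5−4−0 = 1 → Ȟ^0 ≅ Z
degree 1: 5−0−4 = 1 → Ȟ^1 ≅ Z
degree 2: 0−0−0 = 0 → Ȟ^2 ≅ 0

Ȟ^0(U;F) ≅ Z, Ȟ^1(U;F) ≅ Z and Ȟ^2(U;F) ≅ 0


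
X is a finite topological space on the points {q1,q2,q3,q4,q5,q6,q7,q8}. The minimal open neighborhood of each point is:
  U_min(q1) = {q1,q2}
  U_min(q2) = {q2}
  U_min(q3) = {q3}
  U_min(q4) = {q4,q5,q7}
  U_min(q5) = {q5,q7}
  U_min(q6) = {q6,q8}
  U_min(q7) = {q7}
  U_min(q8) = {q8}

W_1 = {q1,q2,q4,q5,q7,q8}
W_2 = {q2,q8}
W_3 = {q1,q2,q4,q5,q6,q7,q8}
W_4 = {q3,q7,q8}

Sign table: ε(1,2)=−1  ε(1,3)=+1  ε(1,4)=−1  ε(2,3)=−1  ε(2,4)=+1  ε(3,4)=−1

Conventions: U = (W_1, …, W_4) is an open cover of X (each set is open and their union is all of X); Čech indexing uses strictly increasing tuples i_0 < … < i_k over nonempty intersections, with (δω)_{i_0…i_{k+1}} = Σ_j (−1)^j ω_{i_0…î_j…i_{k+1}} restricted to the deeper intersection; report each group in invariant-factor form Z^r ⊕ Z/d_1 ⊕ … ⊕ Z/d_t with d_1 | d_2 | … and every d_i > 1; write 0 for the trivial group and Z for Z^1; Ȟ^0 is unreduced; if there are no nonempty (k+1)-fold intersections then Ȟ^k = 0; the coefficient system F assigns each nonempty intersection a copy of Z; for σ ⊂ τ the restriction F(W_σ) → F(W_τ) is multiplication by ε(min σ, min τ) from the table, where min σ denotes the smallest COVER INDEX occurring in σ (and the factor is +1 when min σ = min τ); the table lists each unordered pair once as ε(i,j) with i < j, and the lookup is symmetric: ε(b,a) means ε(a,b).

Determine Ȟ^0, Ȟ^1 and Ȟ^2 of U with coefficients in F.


Ȟ^0 ≅ Z, Ȟ^1 ≅ 0 and Ȟ^2 ≅ 0

nerve simplices:
  W12={q2,q8} W13={q1,q2,q4,q5,q7,q8} W14={q7,q8} W23={q2,q8} W24={q8} W34={q7,q8}
  W123={q2,q8} W124={q8} W134={q7,q8} W234={q8}
  W1234={q8}
C dims 4,6,4,1; δ0: rk 3, SNF 1^3; δ1: rk 3, SNF 1^3; δ2: rk 1, SNF 1^1
degree 0: 4−3−0 = 1 → Ȟ^0 ≅ Z
degree 1: 6−3−3 = 0 → Ȟ^1 ≅ 0
degree 2: 4−1−3 = 0 → Ȟ^2 ≅ 0


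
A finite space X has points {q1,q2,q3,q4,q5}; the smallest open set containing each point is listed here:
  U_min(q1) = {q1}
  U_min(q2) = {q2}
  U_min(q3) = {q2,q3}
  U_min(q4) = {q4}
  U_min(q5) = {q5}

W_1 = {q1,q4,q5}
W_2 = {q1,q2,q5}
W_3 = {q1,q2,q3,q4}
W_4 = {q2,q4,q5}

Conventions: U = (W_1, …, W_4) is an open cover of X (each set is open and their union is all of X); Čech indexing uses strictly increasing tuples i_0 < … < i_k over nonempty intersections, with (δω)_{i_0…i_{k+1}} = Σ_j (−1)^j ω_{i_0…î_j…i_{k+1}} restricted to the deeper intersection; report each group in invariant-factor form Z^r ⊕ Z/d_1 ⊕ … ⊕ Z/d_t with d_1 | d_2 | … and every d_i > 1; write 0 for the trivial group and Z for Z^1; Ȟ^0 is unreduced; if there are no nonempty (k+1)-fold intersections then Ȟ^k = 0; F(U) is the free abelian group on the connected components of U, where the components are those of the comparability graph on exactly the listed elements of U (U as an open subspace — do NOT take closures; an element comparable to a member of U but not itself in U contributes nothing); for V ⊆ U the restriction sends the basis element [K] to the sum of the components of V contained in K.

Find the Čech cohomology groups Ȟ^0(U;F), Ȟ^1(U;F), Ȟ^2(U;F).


cover nerve:
  W12={q1,q5} W13={q1,q4} W14={q4,q5} W23={q1,q2} W24={q2,q5} W34={q2,q4}
  W123={q1} W124={q5} W134={q4} W234={q2}
components per intersection:
  W1: {q1} {q4} {q5}
  W2: {q1} {q2} {q5}
  W3: {q1} {q2,q3} {q4}
  W4: {q2} {q4} {q5}
  W12: {q1} {q5}
  W13: {q1} {q4}
  W14: {q4} {q5}
  W23: {q1} {q2}
  W24: {q2} {q5}
  W34: {q2} {q4}
  W123: {q1}
  W124: {q5}
  W134: {q4}
  W234: {q2}
C dims 12,12,4; δ0: rk 8, SNF 1^8; δ1: rk 4, SNF 1^4
Ȟ^0: (12−8)−0=4 ⇒ Z^4
Ȟ^1: (12−4)−8=0 ⇒ 0
Ȟ^2: (4−0)−4=0 ⇒ 0

Ȟ^0(U;F) ≅ Z^4, Ȟ^1(U;F) ≅ 0 and Ȟ^2(U;F) ≅ 0


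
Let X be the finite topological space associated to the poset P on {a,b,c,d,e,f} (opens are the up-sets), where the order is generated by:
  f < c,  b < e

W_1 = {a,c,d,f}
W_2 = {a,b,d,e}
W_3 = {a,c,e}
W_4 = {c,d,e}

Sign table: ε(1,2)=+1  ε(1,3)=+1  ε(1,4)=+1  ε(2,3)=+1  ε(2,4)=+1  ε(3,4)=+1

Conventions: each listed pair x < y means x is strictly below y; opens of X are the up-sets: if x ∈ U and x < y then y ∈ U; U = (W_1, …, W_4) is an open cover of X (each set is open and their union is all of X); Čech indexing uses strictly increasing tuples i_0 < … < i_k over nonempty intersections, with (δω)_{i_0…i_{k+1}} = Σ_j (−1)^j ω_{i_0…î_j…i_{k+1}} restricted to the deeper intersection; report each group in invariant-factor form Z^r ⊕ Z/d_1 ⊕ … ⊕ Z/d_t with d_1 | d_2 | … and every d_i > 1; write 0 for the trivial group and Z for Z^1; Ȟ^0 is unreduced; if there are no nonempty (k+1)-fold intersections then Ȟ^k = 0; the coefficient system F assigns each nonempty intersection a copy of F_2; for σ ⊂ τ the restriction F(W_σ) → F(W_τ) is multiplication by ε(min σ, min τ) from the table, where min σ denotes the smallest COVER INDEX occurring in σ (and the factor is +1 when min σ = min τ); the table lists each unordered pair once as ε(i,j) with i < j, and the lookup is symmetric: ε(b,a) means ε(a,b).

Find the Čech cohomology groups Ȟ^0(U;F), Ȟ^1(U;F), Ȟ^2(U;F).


Ȟ^0 = Z/2, Ȟ^1 = 0, Ȟ^2 = Z/2

nonempty overlaps:
  W12={a,d} W13={a,c} W14={c,d} W23={a,e} W24={d,e} W34={c,e}
  W123={a} W124={d} W134={c} W234={e}
C dims 4,6,4; δ0: rk_F2 3; δ1: rk_F2 3
degree 0: 4−3−0 = 1 → Ȟ^0 ≅ Z/2
degree 1: 6−3−3 = 0 → Ȟ^1 ≅ 0
degree 2: 4−0−3 = 1 → Ȟ^2 ≅ Z/2


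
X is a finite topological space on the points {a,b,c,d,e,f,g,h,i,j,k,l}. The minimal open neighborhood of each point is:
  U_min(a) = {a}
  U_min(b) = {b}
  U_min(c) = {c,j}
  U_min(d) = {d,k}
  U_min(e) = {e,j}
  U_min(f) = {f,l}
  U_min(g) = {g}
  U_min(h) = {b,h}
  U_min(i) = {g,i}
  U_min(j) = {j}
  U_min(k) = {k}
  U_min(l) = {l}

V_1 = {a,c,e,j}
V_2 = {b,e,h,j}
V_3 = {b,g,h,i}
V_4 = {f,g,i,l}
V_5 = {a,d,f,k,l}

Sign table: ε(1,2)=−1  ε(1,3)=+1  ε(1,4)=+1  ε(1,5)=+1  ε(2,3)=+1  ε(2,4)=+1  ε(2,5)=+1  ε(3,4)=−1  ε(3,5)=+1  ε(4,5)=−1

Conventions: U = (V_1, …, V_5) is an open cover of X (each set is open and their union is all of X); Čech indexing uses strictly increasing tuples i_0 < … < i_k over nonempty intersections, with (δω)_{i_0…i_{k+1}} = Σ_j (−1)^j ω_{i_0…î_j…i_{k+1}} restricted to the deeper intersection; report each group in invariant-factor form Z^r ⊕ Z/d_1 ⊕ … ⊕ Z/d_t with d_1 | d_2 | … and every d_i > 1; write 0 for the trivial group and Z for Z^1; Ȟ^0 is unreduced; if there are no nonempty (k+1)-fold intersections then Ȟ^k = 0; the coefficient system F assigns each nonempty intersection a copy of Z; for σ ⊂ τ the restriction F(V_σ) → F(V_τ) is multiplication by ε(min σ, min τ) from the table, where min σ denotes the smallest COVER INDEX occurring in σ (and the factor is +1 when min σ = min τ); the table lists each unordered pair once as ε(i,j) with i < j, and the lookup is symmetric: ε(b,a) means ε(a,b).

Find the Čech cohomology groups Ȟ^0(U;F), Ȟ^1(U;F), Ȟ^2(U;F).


nerve of the cover:
  V12={e,j} V15={a} V23={b,h} V34={g,i} V45={f,l}
C dims 5,5; δ0: rk 5, SNF 1^4·2
Ȟ^0 = (5 − 5) − 0 = 0, so Ȟ^0 ≅ 0
Ȟ^1 = (5 − 0) − 5 = 0 plus torsion [2], so Ȟ^1 ≅ Z/2
Ȟ^2 = (0 − 0) − 0 = 0, so Ȟ^2 ≅ 0

Ȟ^0(U;F) ≅ 0,  Ȟ^1(U;F) ≅ Z/2,  Ȟ^2(U;F) ≅ 0


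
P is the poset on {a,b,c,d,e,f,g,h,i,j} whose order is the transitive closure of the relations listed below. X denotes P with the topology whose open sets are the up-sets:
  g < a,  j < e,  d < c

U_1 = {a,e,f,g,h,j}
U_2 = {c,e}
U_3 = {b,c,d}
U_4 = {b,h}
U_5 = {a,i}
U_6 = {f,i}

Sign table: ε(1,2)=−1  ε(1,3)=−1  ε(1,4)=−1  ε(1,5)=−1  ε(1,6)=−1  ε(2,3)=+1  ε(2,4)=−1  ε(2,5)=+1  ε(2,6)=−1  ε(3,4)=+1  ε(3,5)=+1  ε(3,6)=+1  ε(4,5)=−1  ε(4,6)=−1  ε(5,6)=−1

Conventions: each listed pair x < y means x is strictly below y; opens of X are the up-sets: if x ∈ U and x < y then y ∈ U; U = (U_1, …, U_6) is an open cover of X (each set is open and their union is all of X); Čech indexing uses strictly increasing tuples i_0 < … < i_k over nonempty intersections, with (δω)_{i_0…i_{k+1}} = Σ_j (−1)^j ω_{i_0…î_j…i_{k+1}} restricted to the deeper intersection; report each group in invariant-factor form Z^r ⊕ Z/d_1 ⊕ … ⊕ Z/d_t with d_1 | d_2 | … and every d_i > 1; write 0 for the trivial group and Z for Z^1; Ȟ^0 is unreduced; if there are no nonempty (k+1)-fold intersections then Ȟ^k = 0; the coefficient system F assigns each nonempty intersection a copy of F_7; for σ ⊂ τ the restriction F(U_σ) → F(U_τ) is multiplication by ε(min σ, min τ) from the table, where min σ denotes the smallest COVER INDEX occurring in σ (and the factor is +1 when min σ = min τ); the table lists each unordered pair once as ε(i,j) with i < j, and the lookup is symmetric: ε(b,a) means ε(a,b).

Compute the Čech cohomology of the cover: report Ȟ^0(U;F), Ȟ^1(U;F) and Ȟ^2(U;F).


nerve simplices:
  U12={e} U14={h} U15={a} U16={f} U23={c} U34={b} U56={i}
C dims 6,7; δ0: rk_F7 6
degree 0: 6−6−0 = 0 → Ȟ^0 ≅ 0
degree 1: 7−0−6 = 1 → Ȟ^1 ≅ Z/7
degree 2: 0−0−0 = 0 → Ȟ^2 ≅ 0

Ȟ^0 = 0, Ȟ^1 = Z/7, Ȟ^2 = 0


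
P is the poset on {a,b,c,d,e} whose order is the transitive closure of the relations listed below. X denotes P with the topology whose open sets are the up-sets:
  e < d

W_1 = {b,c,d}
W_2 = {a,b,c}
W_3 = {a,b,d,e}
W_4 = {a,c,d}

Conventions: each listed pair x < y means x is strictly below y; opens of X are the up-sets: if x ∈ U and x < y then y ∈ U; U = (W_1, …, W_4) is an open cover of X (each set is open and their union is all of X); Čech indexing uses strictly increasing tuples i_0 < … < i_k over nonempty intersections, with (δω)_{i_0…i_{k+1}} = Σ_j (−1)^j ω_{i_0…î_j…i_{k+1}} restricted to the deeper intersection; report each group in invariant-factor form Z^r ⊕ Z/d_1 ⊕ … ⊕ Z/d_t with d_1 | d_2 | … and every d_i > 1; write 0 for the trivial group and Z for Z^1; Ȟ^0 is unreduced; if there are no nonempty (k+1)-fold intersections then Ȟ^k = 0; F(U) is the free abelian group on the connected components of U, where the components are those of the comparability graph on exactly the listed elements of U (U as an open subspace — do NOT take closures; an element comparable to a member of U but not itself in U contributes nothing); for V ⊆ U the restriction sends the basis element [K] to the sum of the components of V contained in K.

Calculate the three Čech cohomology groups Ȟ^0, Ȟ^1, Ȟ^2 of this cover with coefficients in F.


nonempty overlaps:
  W12={b,c} W13={b,d} W14={c,d} W23={a,b} W24={a,c} W34={a,d}
  W123={b} W124={c} W134={d} W234={a}
components per intersection:
  W1: {b} {c} {d}
  W2: {a} {b} {c}
  W3: {a} {b} {d,e}
  W4: {a} {c} {d}
  W12: {b} {c}
  W13: {b} {d}
  W14: {c} {d}
  W23: {a} {b}
  W24: {a} {c}
  W34: {a} {d}
  W123: {b}
  W124: {c}
  W134: {d}
  W234: {a}
C dims 12,12,4; δ0: rk 8, SNF 1^8; δ1: rk 4, SNF 1^4
degree 0: 12−8−0 = 4 → Ȟ^0 ≅ Z^4
degree 1: 12−4−8 = 0 → Ȟ^1 ≅ 0
degree 2: 4−0−4 = 0 → Ȟ^2 ≅ 0

Ȟ^0(U;F) ≅ Z^4,  Ȟ^1(U;F) ≅ 0,  Ȟ^2(U;F) ≅ 0


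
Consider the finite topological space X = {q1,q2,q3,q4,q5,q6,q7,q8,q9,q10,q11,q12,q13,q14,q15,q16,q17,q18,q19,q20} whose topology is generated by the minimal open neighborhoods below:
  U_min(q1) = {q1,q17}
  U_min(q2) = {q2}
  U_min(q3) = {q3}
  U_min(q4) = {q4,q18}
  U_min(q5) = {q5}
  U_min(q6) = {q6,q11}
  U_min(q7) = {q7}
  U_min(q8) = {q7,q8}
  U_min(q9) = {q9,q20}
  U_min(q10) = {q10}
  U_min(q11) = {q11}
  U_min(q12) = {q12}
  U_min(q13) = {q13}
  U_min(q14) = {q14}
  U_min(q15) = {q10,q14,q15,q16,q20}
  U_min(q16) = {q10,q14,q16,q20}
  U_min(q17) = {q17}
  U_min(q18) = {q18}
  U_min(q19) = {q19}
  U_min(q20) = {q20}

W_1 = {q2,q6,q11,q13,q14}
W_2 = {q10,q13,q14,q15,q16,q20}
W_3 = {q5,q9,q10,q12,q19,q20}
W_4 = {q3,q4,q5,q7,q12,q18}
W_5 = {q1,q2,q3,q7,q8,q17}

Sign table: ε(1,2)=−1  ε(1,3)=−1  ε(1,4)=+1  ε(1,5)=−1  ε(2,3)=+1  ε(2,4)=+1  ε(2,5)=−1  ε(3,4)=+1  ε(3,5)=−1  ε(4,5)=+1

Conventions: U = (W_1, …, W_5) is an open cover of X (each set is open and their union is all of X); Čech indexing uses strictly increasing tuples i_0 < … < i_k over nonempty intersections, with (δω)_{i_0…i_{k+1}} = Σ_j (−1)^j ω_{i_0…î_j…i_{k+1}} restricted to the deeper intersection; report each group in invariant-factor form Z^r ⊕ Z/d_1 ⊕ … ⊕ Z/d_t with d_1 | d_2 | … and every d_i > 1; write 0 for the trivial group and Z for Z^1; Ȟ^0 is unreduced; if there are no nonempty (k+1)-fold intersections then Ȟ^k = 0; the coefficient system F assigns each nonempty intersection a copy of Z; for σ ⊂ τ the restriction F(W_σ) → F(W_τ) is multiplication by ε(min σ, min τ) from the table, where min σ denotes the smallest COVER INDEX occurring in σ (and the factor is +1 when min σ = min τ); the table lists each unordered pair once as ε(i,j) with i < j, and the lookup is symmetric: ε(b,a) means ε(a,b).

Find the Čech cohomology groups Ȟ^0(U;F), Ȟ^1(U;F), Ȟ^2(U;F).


Ȟ^0 = Z,  Ȟ^1 = Z,  Ȟ^2 = 0

nonempty intersections:
  W12={q13,q14} W15={q2} W23={q10,q20} W34={q5,q12} W45={q3,q7}
C dims 5,5; δ0: rk 4, SNF 1^4
Ȟ^0: (5−4)−0=1 ⇒ Z
Ȟ^1: (5−0)−4=1 ⇒ Z
Ȟ^2: (0−0)−0=0 ⇒ 0
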